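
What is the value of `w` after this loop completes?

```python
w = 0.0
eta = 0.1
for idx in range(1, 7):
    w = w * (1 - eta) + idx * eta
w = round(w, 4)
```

Moving average with lr=0.1
`w` takes the values: 0.0 → 0.1 → 0.29 → 0.561 → 0.9049 → 1.31441 → 1.782969 → 1.783

Answer: 1.783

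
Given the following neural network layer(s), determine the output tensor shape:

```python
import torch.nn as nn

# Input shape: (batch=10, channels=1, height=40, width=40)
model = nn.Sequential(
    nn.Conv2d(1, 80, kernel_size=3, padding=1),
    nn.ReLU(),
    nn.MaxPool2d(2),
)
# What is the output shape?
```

Input: (10, 1, 40, 40) -> after Conv2d: (10, 80, 40, 40) -> after ReLU: (10, 80, 40, 40) -> Output: (10, 80, 20, 20)

Answer: (10, 80, 20, 20)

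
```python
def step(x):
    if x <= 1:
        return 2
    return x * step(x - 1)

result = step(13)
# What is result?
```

step(13) = 13 * 12 * 11 * 10 * 9 * 8 * 7 * 6 * 5 * 4 * 3 * 2 * 2 = 12454041600

Answer: 12454041600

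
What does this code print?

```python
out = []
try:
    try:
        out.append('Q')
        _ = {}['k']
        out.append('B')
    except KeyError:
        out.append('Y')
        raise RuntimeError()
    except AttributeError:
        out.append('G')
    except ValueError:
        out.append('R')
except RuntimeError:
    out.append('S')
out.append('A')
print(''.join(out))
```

Execution trace: 'Q' (inner try body) → 'Y' (inner except KeyError) → 'S' (outer except RuntimeError) → 'A' (after the try/except). Output: QYSA

Answer: QYSA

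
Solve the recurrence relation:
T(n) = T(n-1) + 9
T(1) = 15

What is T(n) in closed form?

Unrolling: T(n) = T(1) + 9·(n-1) = 15 + 9(n-1) = 9n + 6.

Answer: T(n) = 9n + 6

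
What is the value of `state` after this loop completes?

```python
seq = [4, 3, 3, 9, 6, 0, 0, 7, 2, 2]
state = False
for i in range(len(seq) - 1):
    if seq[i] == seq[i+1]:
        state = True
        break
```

Check consecutive duplicates in [4, 3, 3, 9, 6, 0, 0, 7, 2, 2]
`state` takes the values: False → True

Answer: True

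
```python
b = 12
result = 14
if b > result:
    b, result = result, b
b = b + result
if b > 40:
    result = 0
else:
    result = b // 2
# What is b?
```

Trace:
`b = 12` → b = 12
`result = 14` → result = 14
`if b > result: ...` → b > result is False → no variable changes
`b = b + result` → b = 26
`if b > 40: ...` → b > 40 is False, take else branch → result = 13
So b = 26

Answer: 26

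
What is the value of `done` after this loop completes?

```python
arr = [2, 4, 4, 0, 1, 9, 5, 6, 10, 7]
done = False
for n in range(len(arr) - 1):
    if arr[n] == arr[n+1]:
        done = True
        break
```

Check consecutive duplicates in [2, 4, 4, 0, 1, 9, 5, 6, 10, 7]
`done` takes the values: False → True

Answer: True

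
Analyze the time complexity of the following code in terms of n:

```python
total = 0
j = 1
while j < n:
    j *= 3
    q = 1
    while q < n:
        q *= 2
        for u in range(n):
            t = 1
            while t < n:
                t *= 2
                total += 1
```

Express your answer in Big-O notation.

Each loop level contributes: log n × log n × n × log n. Multiplying the contributions gives O(n log^3 n).

Answer: O(n log^3 n)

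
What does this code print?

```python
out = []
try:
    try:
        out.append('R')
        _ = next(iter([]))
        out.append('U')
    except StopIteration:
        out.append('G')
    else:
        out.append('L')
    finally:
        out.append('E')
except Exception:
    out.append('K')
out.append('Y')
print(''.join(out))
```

Execution trace: 'R' (inner try body) → 'G' (inner except StopIteration) → 'E' (inner finally) → 'Y' (after the try/except). Output: RGEY

Answer: RGEY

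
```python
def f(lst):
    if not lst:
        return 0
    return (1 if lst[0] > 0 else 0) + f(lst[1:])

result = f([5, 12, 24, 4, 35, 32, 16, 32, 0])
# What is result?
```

Count of positive elements in [5, 12, 24, 4, 35, 32, 16, 32, 0] = 8

Answer: 8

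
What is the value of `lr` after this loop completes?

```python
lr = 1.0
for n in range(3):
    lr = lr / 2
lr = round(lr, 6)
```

Halving LR 3 times: 1 / 2^3
`lr` takes the values: 1.0 → 0.5 → 0.25 → 0.125

Answer: 0.125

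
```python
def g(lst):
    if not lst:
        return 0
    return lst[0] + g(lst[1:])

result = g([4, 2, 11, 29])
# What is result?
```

4 + 2 + 11 + 29 + 0 = 46

Answer: 46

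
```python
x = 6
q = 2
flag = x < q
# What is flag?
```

Trace:
`x = 6` → x = 6
`q = 2` → q = 2
`flag = x < q` → flag = False
So flag = False

Answer: False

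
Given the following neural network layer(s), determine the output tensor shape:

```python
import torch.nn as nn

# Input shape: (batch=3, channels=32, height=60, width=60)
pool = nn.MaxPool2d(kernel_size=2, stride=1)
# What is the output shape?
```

Input: (3, 32, 60, 60) -> Output: (3, 32, 59, 59)

Answer: (3, 32, 59, 59)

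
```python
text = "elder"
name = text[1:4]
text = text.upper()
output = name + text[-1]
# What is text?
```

Trace:
`text = "elder"` → text = 'elder'
`name = text[1:4]` → name = 'lde'
`text = text.upper()` → text = 'ELDER'
`output = name + text[-1]` → output = 'ldeR'
So text = 'ELDER'

Answer: 'ELDER'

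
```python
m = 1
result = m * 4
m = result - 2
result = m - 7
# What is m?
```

Trace:
`m = 1` → m = 1
`result = m * 4` → result = 4
`m = result - 2` → m = 2
`result = m - 7` → result = -5
So m = 2

Answer: 2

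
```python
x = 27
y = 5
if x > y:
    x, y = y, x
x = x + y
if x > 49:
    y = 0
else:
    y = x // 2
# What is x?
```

Trace:
`x = 27` → x = 27
`y = 5` → y = 5
`if x > y: ...` → x > y is True → x = 5; y = 27
`x = x + y` → x = 32
`if x > 49: ...` → x > 49 is False, take else branch → y = 16
So x = 32

Answer: 32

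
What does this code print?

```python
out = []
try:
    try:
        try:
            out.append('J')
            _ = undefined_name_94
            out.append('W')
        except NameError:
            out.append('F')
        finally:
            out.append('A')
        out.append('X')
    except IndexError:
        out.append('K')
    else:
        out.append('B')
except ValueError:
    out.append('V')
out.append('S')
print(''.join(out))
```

Execution trace: 'J' (inner try body) → 'F' (inner except NameError) → 'A' (inner finally) → 'X' (try body, no exception) → 'B' (else) → 'S' (after the try/except). Output: JFAXBS

Answer: JFAXBS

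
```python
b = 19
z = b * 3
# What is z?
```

Trace:
`b = 19` → b = 19
`z = b * 3` → z = 57
So z = 57

Answer: 57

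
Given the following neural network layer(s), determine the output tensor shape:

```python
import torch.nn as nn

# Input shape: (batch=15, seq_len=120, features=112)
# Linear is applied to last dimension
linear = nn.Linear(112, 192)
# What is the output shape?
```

Input: (15, 120, 112) -> Output: (15, 120, 192)

Answer: (15, 120, 192)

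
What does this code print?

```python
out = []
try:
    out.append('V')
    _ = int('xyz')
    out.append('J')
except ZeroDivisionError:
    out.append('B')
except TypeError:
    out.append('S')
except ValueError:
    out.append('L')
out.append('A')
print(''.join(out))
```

Execution trace: 'V' (try body) → 'L' (except ValueError) → 'A' (after the try/except). Output: VLA

Answer: VLA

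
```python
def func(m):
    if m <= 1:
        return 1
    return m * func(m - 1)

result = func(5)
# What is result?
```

func(5) = 5 * 4 * 3 * 2 * 1 = 120

Answer: 120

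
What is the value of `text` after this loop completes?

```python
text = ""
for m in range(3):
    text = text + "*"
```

Repeat '*' 3 times
`text` takes the values: "" → "*" → "**" → "***"

Answer: "***"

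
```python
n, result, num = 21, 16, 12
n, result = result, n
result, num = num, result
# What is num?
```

Trace:
`n, result, num = 21, 16, 12` → n = 21; result = 16; num = 12
`n, result = result, n` → n = 16; result = 21
`result, num = num, result` → result = 12; num = 21
So num = 21

Answer: 21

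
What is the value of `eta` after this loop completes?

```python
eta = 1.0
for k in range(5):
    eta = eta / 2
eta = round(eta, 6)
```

Halving LR 5 times: 1 / 2^5
`eta` takes the values: 1.0 → 0.5 → 0.25 → 0.125 → 0.0625 → 0.03125

Answer: 0.03125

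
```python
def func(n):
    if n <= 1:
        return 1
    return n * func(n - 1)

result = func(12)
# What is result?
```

func(12) = 12 * 11 * 10 * 9 * 8 * 7 * 6 * 5 * 4 * 3 * 2 * 1 = 479001600

Answer: 479001600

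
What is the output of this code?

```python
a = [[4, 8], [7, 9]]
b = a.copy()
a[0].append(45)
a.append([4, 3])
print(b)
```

Key concept: shallow copy with nested lists.
Step by step:
`a = [[4, 8], [7, 9]]` → a = [[4, 8], [7, 9]]
`b = a.copy()` → b = [[4, 8], [7, 9]]
`a[0].append(45)` → a = [[4, 8, 45], [7, 9]]; b = [[4, 8, 45], [7, 9]]
`a.append([4, 3])` → a = [[4, 8, 45], [7, 9], [4, 3]]
`print(b)` → prints [[4, 8, 45], [7, 9]]

Answer: [[4, 8, 45], [7, 9]]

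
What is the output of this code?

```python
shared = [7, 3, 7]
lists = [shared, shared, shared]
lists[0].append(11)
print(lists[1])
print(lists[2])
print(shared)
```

Key concept: list of same reference.
Step by step:
`shared = [7, 3, 7]` → shared = [7, 3, 7]
`lists = [shared, shared, shared]` → lists = [[7, 3, 7], [7, 3, 7], [7, 3, 7]]
`lists[0].append(11)` → shared = [7, 3, 7, 11]; lists = [[7, 3, 7, 11], [7, 3, 7, 11], [7, 3, 7, 11]]
`print(lists[1])` → prints [7, 3, 7, 11]
`print(lists[2])` → prints [7, 3, 7, 11]
`print(shared)` → prints [7, 3, 7, 11]

Answer:
[7, 3, 7, 11]
[7, 3, 7, 11]
[7, 3, 7, 11]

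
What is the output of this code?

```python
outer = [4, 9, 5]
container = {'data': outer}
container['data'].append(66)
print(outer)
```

Key concept: dict holds reference to list.
Step by step:
`outer = [4, 9, 5]` → outer = [4, 9, 5]
`container = {'data': outer}` → container = {'data': [4, 9, 5]}
`container['data'].append(66)` → outer = [4, 9, 5, 66]; container = {'data': [4, 9, 5, 66]}
`print(outer)` → prints [4, 9, 5, 66]

Answer: [4, 9, 5, 66]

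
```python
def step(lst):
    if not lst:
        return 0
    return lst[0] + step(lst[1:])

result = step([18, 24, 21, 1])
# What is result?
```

18 + 24 + 21 + 1 + 0 = 64

Answer: 64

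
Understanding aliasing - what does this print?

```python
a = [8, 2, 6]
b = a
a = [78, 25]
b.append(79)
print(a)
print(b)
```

Key concept: rebinding vs mutation: a is rebound to a new list, b still points at the original.
Step by step:
`a = [8, 2, 6]` → a = [8, 2, 6]
`b = a` → b = [8, 2, 6] (same object as a)
`a = [78, 25]` → a = [78, 25]
`b.append(79)` → b = [8, 2, 6, 79]
`print(a)` → prints [78, 25]
`print(b)` → prints [8, 2, 6, 79]

Answer:
[78, 25]
[8, 2, 6, 79]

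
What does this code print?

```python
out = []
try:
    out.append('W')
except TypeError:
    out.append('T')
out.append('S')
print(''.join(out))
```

Execution trace: 'W' (try body, no exception) → 'S' (after the try/except). Output: WS

Answer: WS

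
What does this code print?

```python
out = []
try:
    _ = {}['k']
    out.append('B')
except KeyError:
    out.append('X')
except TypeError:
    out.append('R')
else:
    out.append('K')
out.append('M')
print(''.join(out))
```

Execution trace: 'X' (except KeyError) → 'M' (after the try/except). Output: XM

Answer: XM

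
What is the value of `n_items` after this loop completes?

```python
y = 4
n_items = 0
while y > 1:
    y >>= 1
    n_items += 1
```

Count right shifts until 1
`n_items` takes the values: 0 → 1 → 2

Answer: 2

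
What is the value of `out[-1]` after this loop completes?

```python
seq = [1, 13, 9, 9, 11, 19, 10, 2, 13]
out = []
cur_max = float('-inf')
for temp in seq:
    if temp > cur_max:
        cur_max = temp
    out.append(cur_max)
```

Running max ends at 19
`out` takes the values: [] → [1] → [1, 13] → [1, 13, 13] → [1, 13, 13, 13] → [1, 13, 13, 13, 13] → [1, 13, 13, 13, 13, 19] → [1, 13, 13, 13, 13, 19, 19] → [1, 13, 13, 13, 13, 19, 19, 19] → [1, 13, 13, 13, 13, 19, 19, 19, 19]
So `out[-1]` = 19

Answer: 19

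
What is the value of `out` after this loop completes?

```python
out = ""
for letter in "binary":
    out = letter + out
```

Reverse 'binary'
`out` takes the values: "" → "b" → "ib" → "nib" → "anib" → "ranib" → "yranib"

Answer: "yranib"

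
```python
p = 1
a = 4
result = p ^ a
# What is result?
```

Trace:
`p = 1` → p = 1
`a = 4` → a = 4
`result = p ^ a` → result = 5
So result = 5

Answer: 5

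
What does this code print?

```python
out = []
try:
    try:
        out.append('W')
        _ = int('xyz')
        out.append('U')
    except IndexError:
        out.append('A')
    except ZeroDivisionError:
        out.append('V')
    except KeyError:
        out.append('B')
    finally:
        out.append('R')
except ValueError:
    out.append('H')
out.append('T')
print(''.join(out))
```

Execution trace: 'W' (inner try body) → 'R' (inner finally) → 'H' (outer except ValueError) → 'T' (after the try/except). Output: WRHT

Answer: WRHT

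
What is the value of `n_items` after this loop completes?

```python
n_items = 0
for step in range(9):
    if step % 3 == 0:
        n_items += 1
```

Count numbers divisible by 3 in range(9)
`n_items` takes the values: 0 → 1 → 2 → 3

Answer: 3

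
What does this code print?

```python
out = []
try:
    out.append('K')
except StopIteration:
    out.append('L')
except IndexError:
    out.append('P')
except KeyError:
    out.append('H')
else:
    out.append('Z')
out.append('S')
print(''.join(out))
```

Execution trace: 'K' (try body, no exception) → 'Z' (else) → 'S' (after the try/except). Output: KZS

Answer: KZS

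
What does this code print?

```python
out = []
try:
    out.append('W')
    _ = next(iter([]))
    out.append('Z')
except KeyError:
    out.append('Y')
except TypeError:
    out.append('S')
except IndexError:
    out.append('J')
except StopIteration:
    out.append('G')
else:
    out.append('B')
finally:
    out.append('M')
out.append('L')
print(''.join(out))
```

Execution trace: 'W' (try body) → 'G' (except StopIteration) → 'M' (finally) → 'L' (after the try/except). Output: WGML

Answer: WGML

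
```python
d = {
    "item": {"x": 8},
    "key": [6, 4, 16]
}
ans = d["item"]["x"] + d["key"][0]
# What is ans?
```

Trace:
`d = { ...` → d = {'item': {'x': 8}, 'key': [6, 4, 16]}
`ans = d["item"]["x"] + d["key"][0]` → ans = 14
So ans = 14

Answer: 14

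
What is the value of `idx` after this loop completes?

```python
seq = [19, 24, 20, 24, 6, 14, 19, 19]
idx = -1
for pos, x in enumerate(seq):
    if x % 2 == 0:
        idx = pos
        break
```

First even number index in [19, 24, 20, 24, 6, 14, 19, 19]
`idx` takes the values: -1 → 1

Answer: 1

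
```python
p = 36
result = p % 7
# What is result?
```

Trace:
`p = 36` → p = 36
`result = p % 7` → result = 1
So result = 1

Answer: 1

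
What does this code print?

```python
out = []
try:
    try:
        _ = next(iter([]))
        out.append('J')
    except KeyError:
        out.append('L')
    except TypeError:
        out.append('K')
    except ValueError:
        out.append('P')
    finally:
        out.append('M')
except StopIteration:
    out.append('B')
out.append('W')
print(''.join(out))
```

Execution trace: 'M' (finally) → 'B' (outer except StopIteration) → 'W' (after the try/except). Output: MBW

Answer: MBW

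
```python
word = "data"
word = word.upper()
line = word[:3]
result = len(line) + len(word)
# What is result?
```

Trace:
`word = "data"` → word = 'data'
`word = word.upper()` → word = 'DATA'
`line = word[:3]` → line = 'DAT'
`result = len(line) + len(word)` → result = 7
So result = 7

Answer: 7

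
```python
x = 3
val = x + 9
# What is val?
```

Trace:
`x = 3` → x = 3
`val = x + 9` → val = 12
So val = 12

Answer: 12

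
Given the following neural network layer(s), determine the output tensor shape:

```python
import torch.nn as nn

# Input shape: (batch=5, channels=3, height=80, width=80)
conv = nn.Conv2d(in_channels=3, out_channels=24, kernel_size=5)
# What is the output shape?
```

Input: (5, 3, 80, 80) -> Output: (5, 24, 76, 76)

Answer: (5, 24, 76, 76)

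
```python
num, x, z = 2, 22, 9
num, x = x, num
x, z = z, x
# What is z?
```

Trace:
`num, x, z = 2, 22, 9` → num = 2; x = 22; z = 9
`num, x = x, num` → num = 22; x = 2
`x, z = z, x` → x = 9; z = 2
So z = 2

Answer: 2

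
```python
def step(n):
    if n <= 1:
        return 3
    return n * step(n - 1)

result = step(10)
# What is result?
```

step(10) = 10 * 9 * 8 * 7 * 6 * 5 * 4 * 3 * 2 * 3 = 10886400

Answer: 10886400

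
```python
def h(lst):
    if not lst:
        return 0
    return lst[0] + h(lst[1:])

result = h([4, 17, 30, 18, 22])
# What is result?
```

4 + 17 + 30 + 18 + 22 + 0 = 91

Answer: 91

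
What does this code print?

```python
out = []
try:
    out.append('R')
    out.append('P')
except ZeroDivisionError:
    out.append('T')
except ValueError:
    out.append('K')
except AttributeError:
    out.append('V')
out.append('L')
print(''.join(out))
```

Execution trace: 'R' (try body) → 'P' (try body, no exception) → 'L' (after the try/except). Output: RPL

Answer: RPL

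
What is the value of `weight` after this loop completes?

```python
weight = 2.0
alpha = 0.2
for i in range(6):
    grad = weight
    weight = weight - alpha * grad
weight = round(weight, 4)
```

Gradient descent: w = 2.0 * (1 - 0.2)^6
`weight` takes the values: 2.0 → 1.6 → 1.28 → 1.024 → 0.8192 → 0.65536 → 0.524288 → 0.5243

Answer: 0.5243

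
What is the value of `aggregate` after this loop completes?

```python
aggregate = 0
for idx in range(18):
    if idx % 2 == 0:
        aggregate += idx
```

Sum of even numbers 0 to 17
`aggregate` takes the values: 0 → 2 → 6 → 12 → 20 → 30 → 42 → 56 → 72

Answer: 72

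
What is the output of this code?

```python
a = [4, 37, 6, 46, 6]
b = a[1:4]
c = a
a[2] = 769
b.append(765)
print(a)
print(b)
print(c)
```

Key concept: slice vs alias.
Step by step:
`a = [4, 37, 6, 46, 6]` → a = [4, 37, 6, 46, 6]
`b = a[1:4]` → b = [37, 6, 46]
`c = a` → c = [4, 37, 6, 46, 6] (same object as a)
`a[2] = 769` → a = [4, 37, 769, 46, 6] (same object as c); c = [4, 37, 769, 46, 6] (same object as a)
`b.append(765)` → b = [37, 6, 46, 765]
`print(a)` → prints [4, 37, 769, 46, 6]
`print(b)` → prints [37, 6, 46, 765]
`print(c)` → prints [4, 37, 769, 46, 6]

Answer:
[4, 37, 769, 46, 6]
[37, 6, 46, 765]
[4, 37, 769, 46, 6]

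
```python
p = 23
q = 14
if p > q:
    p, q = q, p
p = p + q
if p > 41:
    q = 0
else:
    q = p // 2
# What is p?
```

Trace:
`p = 23` → p = 23
`q = 14` → q = 14
`if p > q: ...` → p > q is True → p = 14; q = 23
`p = p + q` → p = 37
`if p > 41: ...` → p > 41 is False, take else branch → q = 18
So p = 37

Answer: 37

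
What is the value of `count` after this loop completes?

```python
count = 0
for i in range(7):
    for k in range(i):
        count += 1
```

Triangle number: 0+1+2+...+6
`count` takes the values: 0 → 1 → 2 → 3 → 4 → 5 → 6 → 7 → 8 → 9 → 10 → 11 → 12 → 13 → 14 → 15 → 16 → 17 → 18 → 19 → 20 → 21

Answer: 21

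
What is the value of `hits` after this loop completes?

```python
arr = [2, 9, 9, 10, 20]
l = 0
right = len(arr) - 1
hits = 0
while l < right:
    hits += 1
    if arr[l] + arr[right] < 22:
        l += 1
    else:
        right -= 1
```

Steps to find pair summing to 22
`hits` takes the values: 0 → 1 → 2 → 3 → 4

Answer: 4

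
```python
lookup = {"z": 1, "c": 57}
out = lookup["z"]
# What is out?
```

Trace:
`lookup = {"z": 1, "c": 57}` → lookup = {'z': 1, 'c': 57}
`out = lookup["z"]` → out = 1
So out = 1

Answer: 1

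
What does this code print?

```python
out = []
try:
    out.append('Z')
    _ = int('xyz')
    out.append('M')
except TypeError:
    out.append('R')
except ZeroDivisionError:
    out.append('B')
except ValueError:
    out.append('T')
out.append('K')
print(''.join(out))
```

Execution trace: 'Z' (try body) → 'T' (except ValueError) → 'K' (after the try/except). Output: ZTK

Answer: ZTK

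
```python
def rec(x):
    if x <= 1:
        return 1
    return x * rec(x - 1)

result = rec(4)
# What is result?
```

rec(4) = 4 * 3 * 2 * 1 = 24

Answer: 24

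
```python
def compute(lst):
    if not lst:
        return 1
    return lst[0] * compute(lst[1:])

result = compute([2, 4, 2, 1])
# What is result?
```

Product over [2, 4, 2, 1] = 2 * 4 * 2 * 1 = 16

Answer: 16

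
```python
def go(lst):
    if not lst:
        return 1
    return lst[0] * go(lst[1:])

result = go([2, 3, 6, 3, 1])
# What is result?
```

Product over [2, 3, 6, 3, 1] = 2 * 3 * 6 * 3 * 1 = 108

Answer: 108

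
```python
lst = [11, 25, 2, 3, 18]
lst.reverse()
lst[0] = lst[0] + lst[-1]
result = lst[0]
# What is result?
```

Trace:
`lst = [11, 25, 2, 3, 18]` → lst = [11, 25, 2, 3, 18]
`lst.reverse()` → lst = [18, 3, 2, 25, 11]
`lst[0] = lst[0] + lst[-1]` → lst = [29, 3, 2, 25, 11]
`result = lst[0]` → result = 29
So result = 29

Answer: 29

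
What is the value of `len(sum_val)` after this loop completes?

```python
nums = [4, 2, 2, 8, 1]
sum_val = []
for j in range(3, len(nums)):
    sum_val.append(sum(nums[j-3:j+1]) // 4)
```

Number of 4-element averages
`sum_val` takes the values: [] → [4] → [4, 3]
So `len(sum_val)` = 2

Answer: 2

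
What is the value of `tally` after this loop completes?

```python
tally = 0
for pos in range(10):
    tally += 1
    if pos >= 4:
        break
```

Loop breaks when pos reaches 4, tally is 5
`tally` takes the values: 0 → 1 → 2 → 3 → 4 → 5

Answer: 5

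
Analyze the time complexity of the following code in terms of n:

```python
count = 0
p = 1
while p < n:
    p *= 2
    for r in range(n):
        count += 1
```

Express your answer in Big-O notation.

Each loop level contributes: log n × n. Multiplying the contributions gives O(n log n).

Answer: O(n log n)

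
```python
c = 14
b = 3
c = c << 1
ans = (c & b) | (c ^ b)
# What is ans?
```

Trace:
`c = 14` → c = 14
`b = 3` → b = 3
`c = c << 1` → c = 28
`ans = (c & b) | (c ^ b)` → ans = 31
So ans = 31

Answer: 31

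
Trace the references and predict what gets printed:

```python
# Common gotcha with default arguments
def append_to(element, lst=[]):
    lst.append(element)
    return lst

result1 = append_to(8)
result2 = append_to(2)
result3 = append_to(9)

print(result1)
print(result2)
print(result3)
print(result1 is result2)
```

Key concept: mutable default argument gotcha.
Step by step:
`result1 = append_to(8)` → result1 = [8]
`result2 = append_to(2)` → result1 = [8, 2] (same object as result2); result2 = [8, 2] (same object as result1)
`result3 = append_to(9)` → result1 = [8, 2, 9] (same object as result2, result3); result2 = [8, 2, 9] (same object as result1, result3); result3 = [8, 2, 9] (same object as result1, result2)
`print(result1)` → prints [8, 2, 9]
`print(result2)` → prints [8, 2, 9]
`print(result3)` → prints [8, 2, 9]
`print(result1 is result2)` → prints True

Answer:
[8, 2, 9]
[8, 2, 9]
[8, 2, 9]
True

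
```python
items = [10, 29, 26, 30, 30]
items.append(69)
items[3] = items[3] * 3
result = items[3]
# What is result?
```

Trace:
`items = [10, 29, 26, 30, 30]` → items = [10, 29, 26, 30, 30]
`items.append(69)` → items = [10, 29, 26, 30, 30, 69]
`items[3] = items[3] * 3` → items = [10, 29, 26, 90, 30, 69]
`result = items[3]` → result = 90
So result = 90

Answer: 90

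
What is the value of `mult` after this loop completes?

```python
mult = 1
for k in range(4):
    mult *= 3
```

3^4 = 81
`mult` takes the values: 1 → 3 → 9 → 27 → 81

Answer: 81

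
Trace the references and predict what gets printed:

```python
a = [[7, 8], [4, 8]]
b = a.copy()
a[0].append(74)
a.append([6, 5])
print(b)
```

Key concept: shallow copy with nested lists.
Step by step:
`a = [[7, 8], [4, 8]]` → a = [[7, 8], [4, 8]]
`b = a.copy()` → b = [[7, 8], [4, 8]]
`a[0].append(74)` → a = [[7, 8, 74], [4, 8]]; b = [[7, 8, 74], [4, 8]]
`a.append([6, 5])` → a = [[7, 8, 74], [4, 8], [6, 5]]
`print(b)` → prints [[7, 8, 74], [4, 8]]

Answer: [[7, 8, 74], [4, 8]]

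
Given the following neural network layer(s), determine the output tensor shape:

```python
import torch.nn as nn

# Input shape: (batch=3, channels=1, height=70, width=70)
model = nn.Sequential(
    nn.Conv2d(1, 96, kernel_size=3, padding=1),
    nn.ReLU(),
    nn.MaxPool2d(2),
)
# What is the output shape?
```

Input: (3, 1, 70, 70) -> after Conv2d: (3, 96, 70, 70) -> after ReLU: (3, 96, 70, 70) -> Output: (3, 96, 35, 35)

Answer: (3, 96, 35, 35)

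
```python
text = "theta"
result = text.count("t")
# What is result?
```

Trace:
`text = "theta"` → text = 'theta'
`result = text.count("t")` → result = 2
So result = 2

Answer: 2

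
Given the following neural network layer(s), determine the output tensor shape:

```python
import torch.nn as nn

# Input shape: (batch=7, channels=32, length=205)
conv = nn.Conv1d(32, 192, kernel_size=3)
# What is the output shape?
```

Input: (7, 32, 205) -> Output: (7, 192, 203)

Answer: (7, 192, 203)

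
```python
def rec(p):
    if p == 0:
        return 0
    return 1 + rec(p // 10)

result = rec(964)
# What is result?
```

Count of digits of 964: 3

Answer: 3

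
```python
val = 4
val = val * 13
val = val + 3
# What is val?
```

Trace:
`val = 4` → val = 4
`val = val * 13` → val = 52
`val = val + 3` → val = 55
So val = 55

Answer: 55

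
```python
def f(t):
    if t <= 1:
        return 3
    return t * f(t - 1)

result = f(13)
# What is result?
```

f(13) = 13 * 12 * 11 * 10 * 9 * 8 * 7 * 6 * 5 * 4 * 3 * 2 * 3 = 18681062400

Answer: 18681062400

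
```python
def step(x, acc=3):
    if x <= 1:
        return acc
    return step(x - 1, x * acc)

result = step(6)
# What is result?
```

Accumulator trace (n, acc): (6, 3) -> (5, 18) -> (4, 90) -> (3, 360) -> (2, 1080) -> (1, 2160) -> return 2160

Answer: 2160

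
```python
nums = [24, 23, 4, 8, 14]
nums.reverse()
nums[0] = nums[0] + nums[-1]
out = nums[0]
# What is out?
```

Trace:
`nums = [24, 23, 4, 8, 14]` → nums = [24, 23, 4, 8, 14]
`nums.reverse()` → nums = [14, 8, 4, 23, 24]
`nums[0] = nums[0] + nums[-1]` → nums = [38, 8, 4, 23, 24]
`out = nums[0]` → out = 38
So out = 38

Answer: 38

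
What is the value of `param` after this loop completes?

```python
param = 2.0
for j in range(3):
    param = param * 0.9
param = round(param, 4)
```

Exponential decay: 2.0 * 0.9^3
`param` takes the values: 2.0 → 1.8 → 1.62 → 1.458

Answer: 1.458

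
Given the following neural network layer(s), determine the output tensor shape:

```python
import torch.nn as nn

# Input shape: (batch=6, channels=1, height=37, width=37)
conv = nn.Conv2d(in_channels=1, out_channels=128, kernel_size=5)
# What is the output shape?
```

Input: (6, 1, 37, 37) -> Output: (6, 128, 33, 33)

Answer: (6, 128, 33, 33)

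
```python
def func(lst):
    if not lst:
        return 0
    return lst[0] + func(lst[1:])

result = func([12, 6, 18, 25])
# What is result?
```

12 + 6 + 18 + 25 + 0 = 61

Answer: 61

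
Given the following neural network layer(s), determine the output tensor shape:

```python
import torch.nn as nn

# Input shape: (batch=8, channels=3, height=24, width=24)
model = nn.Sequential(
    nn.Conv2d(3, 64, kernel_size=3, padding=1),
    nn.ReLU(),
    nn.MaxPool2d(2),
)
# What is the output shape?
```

Input: (8, 3, 24, 24) -> after Conv2d: (8, 64, 24, 24) -> after ReLU: (8, 64, 24, 24) -> Output: (8, 64, 12, 12)

Answer: (8, 64, 12, 12)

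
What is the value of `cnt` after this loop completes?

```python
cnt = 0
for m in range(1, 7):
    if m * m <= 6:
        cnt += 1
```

Count numbers where m² ≤ 6
`cnt` takes the values: 0 → 1 → 2

Answer: 2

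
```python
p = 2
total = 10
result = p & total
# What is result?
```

Trace:
`p = 2` → p = 2
`total = 10` → total = 10
`result = p & total` → result = 2
So result = 2

Answer: 2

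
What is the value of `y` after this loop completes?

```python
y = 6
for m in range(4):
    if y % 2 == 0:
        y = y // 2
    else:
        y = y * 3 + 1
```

Collatz-style transformation from 6
`y` takes the values: 6 → 3 → 10 → 5 → 16

Answer: 16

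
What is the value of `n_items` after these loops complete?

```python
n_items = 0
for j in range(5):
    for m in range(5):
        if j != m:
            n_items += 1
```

5² - 5 (exclude diagonal)
`n_items` takes the values: 0 → 1 → 2 → 3 → 4 → 5 → 6 → 7 → 8 → 9 → 10 → 11 → 12 → 13 → 14 → 15 → 16 → 17 → 18 → 19 → 20

Answer: 20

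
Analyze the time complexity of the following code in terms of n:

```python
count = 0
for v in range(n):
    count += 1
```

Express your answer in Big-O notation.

Each loop level contributes: n. Multiplying the contributions gives O(n).

Answer: O(n)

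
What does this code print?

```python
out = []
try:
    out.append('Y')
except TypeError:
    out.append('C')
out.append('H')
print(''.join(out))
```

Execution trace: 'Y' (try body, no exception) → 'H' (after the try/except). Output: YH

Answer: YH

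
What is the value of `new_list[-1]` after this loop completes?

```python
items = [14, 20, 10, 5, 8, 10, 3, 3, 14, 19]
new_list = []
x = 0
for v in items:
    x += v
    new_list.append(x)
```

Cumulative sum ends at 106
`new_list` takes the values: [] → [14] → [14, 34] → [14, 34, 44] → [14, 34, 44, 49] → [14, 34, 44, 49, 57] → [14, 34, 44, 49, 57, 67] → [14, 34, 44, 49, 57, 67, 70] → [14, 34, 44, 49, 57, 67, 70, 73] → [14, 34, 44, 49, 57, 67, 70, 73, 87] → [14, 34, 44, 49, 57, 67, 70, 73, 87, 106]
So `new_list[-1]` = 106

Answer: 106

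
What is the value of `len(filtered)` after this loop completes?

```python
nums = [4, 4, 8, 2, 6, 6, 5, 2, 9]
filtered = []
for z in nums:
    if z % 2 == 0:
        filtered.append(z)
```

Count even numbers in [4, 4, 8, 2, 6, 6, 5, 2, 9]
`filtered` takes the values: [] → [4] → [4, 4] → [4, 4, 8] → [4, 4, 8, 2] → [4, 4, 8, 2, 6] → [4, 4, 8, 2, 6, 6] → [4, 4, 8, 2, 6, 6, 2]
So `len(filtered)` = 7

Answer: 7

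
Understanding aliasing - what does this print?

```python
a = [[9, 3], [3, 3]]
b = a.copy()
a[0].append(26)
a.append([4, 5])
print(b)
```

Key concept: shallow copy with nested lists.
Step by step:
`a = [[9, 3], [3, 3]]` → a = [[9, 3], [3, 3]]
`b = a.copy()` → b = [[9, 3], [3, 3]]
`a[0].append(26)` → a = [[9, 3, 26], [3, 3]]; b = [[9, 3, 26], [3, 3]]
`a.append([4, 5])` → a = [[9, 3, 26], [3, 3], [4, 5]]
`print(b)` → prints [[9, 3, 26], [3, 3]]

Answer: [[9, 3, 26], [3, 3]]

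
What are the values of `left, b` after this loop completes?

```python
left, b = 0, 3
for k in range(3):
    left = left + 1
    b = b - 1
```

left goes 0→3, b goes 3→0
`left, b` takes the values: (0, 3) → (1, 3) → (1, 2) → (2, 2) → (2, 1) → (3, 1) → (3, 0)

Answer: 3, 0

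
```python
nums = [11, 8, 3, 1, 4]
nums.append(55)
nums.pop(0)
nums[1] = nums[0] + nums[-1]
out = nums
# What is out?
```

Trace:
`nums = [11, 8, 3, 1, 4]` → nums = [11, 8, 3, 1, 4]
`nums.append(55)` → nums = [11, 8, 3, 1, 4, 55]
`nums.pop(0)` → nums = [8, 3, 1, 4, 55]
`nums[1] = nums[0] + nums[-1]` → nums = [8, 63, 1, 4, 55]
`out = nums` → out = [8, 63, 1, 4, 55]
So out = [8, 63, 1, 4, 55]

Answer: [8, 63, 1, 4, 55]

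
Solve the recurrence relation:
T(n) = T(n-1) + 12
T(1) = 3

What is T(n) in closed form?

Unrolling: T(n) = T(1) + 12·(n-1) = 3 + 12(n-1) = 12n - 9.

Answer: T(n) = 12n - 9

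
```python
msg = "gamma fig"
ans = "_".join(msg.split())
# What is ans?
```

Trace:
`msg = "gamma fig"` → msg = 'gamma fig'
`ans = "_".join(msg.split())` → ans = 'gamma_fig'
So ans = 'gamma_fig'

Answer: 'gamma_fig'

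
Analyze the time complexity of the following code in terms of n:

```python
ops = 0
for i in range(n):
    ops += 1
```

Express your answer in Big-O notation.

Each loop level contributes: n. Multiplying the contributions gives O(n).

Answer: O(n)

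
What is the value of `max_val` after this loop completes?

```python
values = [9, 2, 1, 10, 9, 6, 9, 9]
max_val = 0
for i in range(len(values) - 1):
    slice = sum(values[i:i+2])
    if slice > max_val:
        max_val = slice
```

Max sum of 2-element window in [9, 2, 1, 10, 9, 6, 9, 9]
`max_val` takes the values: 0 → 11 → 19

Answer: 19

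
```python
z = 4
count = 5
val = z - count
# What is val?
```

Trace:
`z = 4` → z = 4
`count = 5` → count = 5
`val = z - count` → val = -1
So val = -1

Answer: -1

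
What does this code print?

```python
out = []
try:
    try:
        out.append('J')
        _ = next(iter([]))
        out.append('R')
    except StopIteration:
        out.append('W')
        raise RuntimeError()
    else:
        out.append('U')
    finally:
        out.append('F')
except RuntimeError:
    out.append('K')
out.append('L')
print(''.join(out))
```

Execution trace: 'J' (try body) → 'W' (except StopIteration) → 'F' (finally) → 'K' (outer except RuntimeError) → 'L' (after the try/except). Output: JWFKL

Answer: JWFKL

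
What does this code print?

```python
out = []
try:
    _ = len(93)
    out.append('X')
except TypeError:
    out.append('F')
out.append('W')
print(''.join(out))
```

Execution trace: 'F' (except TypeError) → 'W' (after the try/except). Output: FW

Answer: FW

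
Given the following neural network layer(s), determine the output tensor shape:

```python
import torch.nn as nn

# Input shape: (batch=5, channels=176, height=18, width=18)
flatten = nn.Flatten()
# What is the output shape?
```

Input: (5, 176, 18, 18) -> Output: (5, 57024)

Answer: (5, 57024)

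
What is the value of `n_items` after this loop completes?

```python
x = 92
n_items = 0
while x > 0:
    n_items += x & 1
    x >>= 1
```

Count set bits in 92 (binary: 0b1011100)
`n_items` takes the values: 0 → 1 → 2 → 3 → 4

Answer: 4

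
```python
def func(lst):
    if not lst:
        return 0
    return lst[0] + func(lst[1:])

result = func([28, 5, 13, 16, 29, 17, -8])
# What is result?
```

28 + 5 + 13 + 16 + 29 + 17 + (-8) + 0 = 100

Answer: 100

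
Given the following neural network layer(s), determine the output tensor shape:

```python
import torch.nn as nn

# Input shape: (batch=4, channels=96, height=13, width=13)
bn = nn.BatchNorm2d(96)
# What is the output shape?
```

Input: (4, 96, 13, 13) -> Output: (4, 96, 13, 13)

Answer: (4, 96, 13, 13)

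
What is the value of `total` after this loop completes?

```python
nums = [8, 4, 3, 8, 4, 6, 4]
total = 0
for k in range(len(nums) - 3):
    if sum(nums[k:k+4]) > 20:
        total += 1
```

Count windows with sum > 20
`total` takes the values: 0 → 1 → 2 → 3

Answer: 3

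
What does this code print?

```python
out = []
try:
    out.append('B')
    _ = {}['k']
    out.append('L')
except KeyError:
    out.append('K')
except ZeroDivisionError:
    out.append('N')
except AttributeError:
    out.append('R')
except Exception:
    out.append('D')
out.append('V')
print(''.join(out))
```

Execution trace: 'B' (try body) → 'K' (except KeyError) → 'V' (after the try/except). Output: BKV

Answer: BKV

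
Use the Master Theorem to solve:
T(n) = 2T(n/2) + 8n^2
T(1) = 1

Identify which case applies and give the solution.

a=2, b=2, f(n)=8n^2. log_2(2) = 1. Since c=2 > 1 and the regularity condition holds (2(n/2)^2 = (2/2^2)n^2 with 2/2^2 < 1), Case 3 applies: T(n) = Θ(f(n)) = O(n^2).

Answer: O(n^2) - Case 3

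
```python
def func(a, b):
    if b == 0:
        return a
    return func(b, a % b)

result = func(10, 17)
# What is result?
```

func(10, 17) -> func(17, 10) -> func(10, 7) -> func(7, 3) -> func(3, 1) -> func(1, 0) -> 1

Answer: 1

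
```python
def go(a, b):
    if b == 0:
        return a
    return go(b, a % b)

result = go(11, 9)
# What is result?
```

go(11, 9) -> go(9, 2) -> go(2, 1) -> go(1, 0) -> 1

Answer: 1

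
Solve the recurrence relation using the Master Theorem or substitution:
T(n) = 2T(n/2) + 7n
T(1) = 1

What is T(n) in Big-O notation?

By Master Theorem: a=2, b=2, f(n)=7n. Since log_2(2) = 1 and f(n) = Θ(n^1), Case 2 applies. T(n) = O(n log n).

Answer: O(n log n)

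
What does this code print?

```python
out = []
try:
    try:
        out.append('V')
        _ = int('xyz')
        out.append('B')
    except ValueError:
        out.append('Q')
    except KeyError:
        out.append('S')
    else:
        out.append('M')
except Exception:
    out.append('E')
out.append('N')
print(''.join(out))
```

Execution trace: 'V' (inner try body) → 'Q' (inner except ValueError) → 'N' (after the try/except). Output: VQN

Answer: VQN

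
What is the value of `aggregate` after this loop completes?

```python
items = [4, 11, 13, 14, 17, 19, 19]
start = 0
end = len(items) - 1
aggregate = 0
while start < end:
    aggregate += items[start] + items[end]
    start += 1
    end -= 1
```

Sum of pairs from ends
`aggregate` takes the values: 0 → 23 → 53 → 83

Answer: 83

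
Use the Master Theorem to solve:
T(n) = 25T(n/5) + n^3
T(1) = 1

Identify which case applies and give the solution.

a=25, b=5, f(n)=n^3. log_5(25) = 2. Since c=3 > 2 and the regularity condition holds (25(n/5)^3 = (25/5^3)n^3 with 25/5^3 < 1), Case 3 applies: T(n) = Θ(f(n)) = O(n^3).

Answer: O(n^3) - Case 3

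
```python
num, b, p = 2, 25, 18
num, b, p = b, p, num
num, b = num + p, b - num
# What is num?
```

Trace:
`num, b, p = 2, 25, 18` → num = 2; b = 25; p = 18
`num, b, p = b, p, num` → num = 25; b = 18; p = 2
`num, b = num + p, b - num` → num = 27; b = -7
So num = 27

Answer: 27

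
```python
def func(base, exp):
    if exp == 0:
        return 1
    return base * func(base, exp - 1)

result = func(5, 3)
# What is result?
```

func(5, 3) = 5 * 5 * 5 = 125

Answer: 125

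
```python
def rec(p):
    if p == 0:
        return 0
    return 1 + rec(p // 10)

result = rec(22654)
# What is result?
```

Count of digits of 22654: 5

Answer: 5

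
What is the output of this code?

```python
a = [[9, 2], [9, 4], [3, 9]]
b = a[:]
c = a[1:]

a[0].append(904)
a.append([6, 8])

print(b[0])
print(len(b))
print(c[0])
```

Key concept: slice with nested mutation.
Step by step:
`a = [[9, 2], [9, 4], [3, 9]]` → a = [[9, 2], [9, 4], [3, 9]]
`b = a[:]` → b = [[9, 2], [9, 4], [3, 9]]
`c = a[1:]` → c = [[9, 4], [3, 9]]
`a[0].append(904)` → a = [[9, 2, 904], [9, 4], [3, 9]]; b = [[9, 2, 904], [9, 4], [3, 9]]
`a.append([6, 8])` → a = [[9, 2, 904], [9, 4], [3, 9], [6, 8]]
`print(b[0])` → prints [9, 2, 904]
`print(len(b))` → prints 3
`print(c[0])` → prints [9, 4]

Answer:
[9, 2, 904]
3
[9, 4]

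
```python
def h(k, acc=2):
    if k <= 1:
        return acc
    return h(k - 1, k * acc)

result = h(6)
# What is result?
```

Accumulator trace (n, acc): (6, 2) -> (5, 12) -> (4, 60) -> (3, 240) -> (2, 720) -> (1, 1440) -> return 1440

Answer: 1440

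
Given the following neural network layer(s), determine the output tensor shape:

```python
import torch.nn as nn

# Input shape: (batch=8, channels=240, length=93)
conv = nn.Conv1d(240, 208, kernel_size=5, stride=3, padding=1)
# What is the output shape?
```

Input: (8, 240, 93) -> Output: (8, 208, 31)

Answer: (8, 208, 31)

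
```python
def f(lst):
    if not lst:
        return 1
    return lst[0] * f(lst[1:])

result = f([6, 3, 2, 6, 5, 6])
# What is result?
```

Product over [6, 3, 2, 6, 5, 6] = 6 * 3 * 2 * 6 * 5 * 6 = 6480

Answer: 6480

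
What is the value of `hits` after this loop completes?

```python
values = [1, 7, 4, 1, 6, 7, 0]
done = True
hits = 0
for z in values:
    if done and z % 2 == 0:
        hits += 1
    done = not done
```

Count even values at even positions
`hits` takes the values: 0 → 1 → 2 → 3

Answer: 3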